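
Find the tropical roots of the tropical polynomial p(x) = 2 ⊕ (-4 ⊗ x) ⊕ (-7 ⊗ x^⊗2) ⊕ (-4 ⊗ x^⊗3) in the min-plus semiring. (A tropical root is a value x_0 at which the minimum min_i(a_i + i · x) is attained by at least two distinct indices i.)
Roots: {-3, 3, 6}

Each tropical root is a break point of the lower envelope of the lines y = a_i + i · x (there are 4 lines, with slopes 0, 1, ..., 3). Only the lines that attain the minimum somewhere contribute to roots; other lines are dominated. Here the surviving (envelope) indices are i = 3, i = 2, i = 1, i = 0.
Intersections between consecutive envelope lines give the roots: for adjacent envelope indices i < j the intersection is x = (a_i − a_j) / (j − i). Reading off the sorted break points: {-3, 3, 6}.
Verification: at each break x_0, at least two indices attain the minimum of min_i(a_i + i · x_0).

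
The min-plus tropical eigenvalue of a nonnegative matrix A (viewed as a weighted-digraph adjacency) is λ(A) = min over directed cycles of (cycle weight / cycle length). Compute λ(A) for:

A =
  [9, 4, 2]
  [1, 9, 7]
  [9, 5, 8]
λ(A) = 5/2

Enumerate directed cycles and compute their means (weight / length). Sample:
  cycle 0 → 0: weight = 9, length = 1, mean = 9/1 ≈ 9.000
  cycle 1 → 1: weight = 9, length = 1, mean = 9/1 ≈ 9.000
  cycle 2 → 2: weight = 8, length = 1, mean = 8/1 ≈ 8.000
  cycle 0 → 1 → 0: weight = 5, length = 2, mean = 5/2 ≈ 2.500
  cycle 0 → 2 → 0: weight = 11, length = 2, mean = 11/2 ≈ 5.500
  cycle 1 → 0 → 1: weight = 5, length = 2, mean = 5/2 ≈ 2.500
Minimum mean = 2.500, attained e.g. along the cycle 0 → 1 → 0 with weight 5 and length 2. So λ(A) = 5/2 = 5/2.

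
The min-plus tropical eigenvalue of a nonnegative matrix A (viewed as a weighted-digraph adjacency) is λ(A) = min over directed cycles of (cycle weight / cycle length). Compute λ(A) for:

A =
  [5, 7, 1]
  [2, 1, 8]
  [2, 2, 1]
λ(A) = 1

Enumerate directed cycles and compute their means (weight / length). Sample:
  cycle 0 → 0: weight = 5, length = 1, mean = 5/1 ≈ 5.000
  cycle 1 → 1: weight = 1, length = 1, mean = 1/1 ≈ 1.000
  cycle 2 → 2: weight = 1, length = 1, mean = 1/1 ≈ 1.000
  cycle 0 → 1 → 0: weight = 9, length = 2, mean = 9/2 ≈ 4.500
  cycle 0 → 2 → 0: weight = 3, length = 2, mean = 3/2 ≈ 1.500
  cycle 1 → 0 → 1: weight = 9, length = 2, mean = 9/2 ≈ 4.500
Minimum mean = 1.000, attained e.g. along the cycle 1 → 1 with weight 1 and length 1. So λ(A) = 1/1 = 1.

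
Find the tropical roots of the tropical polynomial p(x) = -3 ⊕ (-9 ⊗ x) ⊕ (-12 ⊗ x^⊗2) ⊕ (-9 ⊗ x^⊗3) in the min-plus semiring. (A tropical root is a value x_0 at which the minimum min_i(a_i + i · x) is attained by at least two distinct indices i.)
Roots: {-3, 3, 6}

Each tropical root is a break point of the lower envelope of the lines y = a_i + i · x (there are 4 lines, with slopes 0, 1, ..., 3). Only the lines that attain the minimum somewhere contribute to roots; other lines are dominated. Here the surviving (envelope) indices are i = 3, i = 2, i = 1, i = 0.
Intersections between consecutive envelope lines give the roots: for adjacent envelope indices i < j the intersection is x = (a_i − a_j) / (j − i). Reading off the sorted break points: {-3, 3, 6}.
Verification: at each break x_0, at least two indices attain the minimum of min_i(a_i + i · x_0).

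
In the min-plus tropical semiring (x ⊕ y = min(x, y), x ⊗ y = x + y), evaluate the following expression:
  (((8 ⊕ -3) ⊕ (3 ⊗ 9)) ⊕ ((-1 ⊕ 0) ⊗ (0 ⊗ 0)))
(((8 ⊕ -3) ⊕ (3 ⊗ 9)) ⊕ ((-1 ⊕ 0) ⊗ (0 ⊗ 0))) = -3

Expand innermost to outermost. Recall ⊕ takes the minimum of its arguments and ⊗ takes their sum. Working out the expression (((8 ⊕ -3) ⊕ (3 ⊗ 9)) ⊕ ((-1 ⊕ 0) ⊗ (0 ⊗ 0))) gives -3.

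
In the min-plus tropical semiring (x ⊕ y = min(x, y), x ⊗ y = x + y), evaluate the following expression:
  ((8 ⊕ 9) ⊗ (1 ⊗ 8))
((8 ⊕ 9) ⊗ (1 ⊗ 8)) = 17

Expand innermost to outermost. Recall ⊕ takes the minimum of its arguments and ⊗ takes their sum. Working out the expression ((8 ⊕ 9) ⊗ (1 ⊗ 8)) gives 17.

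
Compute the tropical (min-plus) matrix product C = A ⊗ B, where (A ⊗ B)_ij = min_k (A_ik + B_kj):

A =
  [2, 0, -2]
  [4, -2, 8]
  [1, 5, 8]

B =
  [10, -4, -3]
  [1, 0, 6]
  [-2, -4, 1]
A ⊗ B =
  [-4, -6, -1]
  [-1, -2, 1]
  [6, -3, -2]

Apply the min-plus product entry-by-entry:
  C[0][0] = min over k of (A[0][0] + B[0][0] = 2 + 10 = 12, A[0][1] + B[1][0] = 0 + 1 = 1, A[0][2] + B[2][0] = -2 + -2 = -4) = -4 (attained at k = 2)
  C[0][1] = min over k of (A[0][0] + B[0][1] = 2 + -4 = -2, A[0][1] + B[1][1] = 0 + 0 = 0, A[0][2] + B[2][1] = -2 + -4 = -6) = -6 (attained at k = 2)
  C[0][2] = min over k of (A[0][0] + B[0][2] = 2 + -3 = -1, A[0][1] + B[1][2] = 0 + 6 = 6, A[0][2] + B[2][2] = -2 + 1 = -1) = -1 (attained at k = 0)
  C[1][0] = min over k of (A[1][0] + B[0][0] = 4 + 10 = 14, A[1][1] + B[1][0] = -2 + 1 = -1, A[1][2] + B[2][0] = 8 + -2 = 6) = -1 (attained at k = 1)
  C[1][1] = min over k of (A[1][0] + B[0][1] = 4 + -4 = 0, A[1][1] + B[1][1] = -2 + 0 = -2, A[1][2] + B[2][1] = 8 + -4 = 4) = -2 (attained at k = 1)
  C[1][2] = min over k of (A[1][0] + B[0][2] = 4 + -3 = 1, A[1][1] + B[1][2] = -2 + 6 = 4, A[1][2] + B[2][2] = 8 + 1 = 9) = 1 (attained at k = 0)
  C[2][0] = min over k of (A[2][0] + B[0][0] = 1 + 10 = 11, A[2][1] + B[1][0] = 5 + 1 = 6, A[2][2] + B[2][0] = 8 + -2 = 6) = 6 (attained at k = 1)
  C[2][1] = min over k of (A[2][0] + B[0][1] = 1 + -4 = -3, A[2][1] + B[1][1] = 5 + 0 = 5, A[2][2] + B[2][1] = 8 + -4 = 4) = -3 (attained at k = 0)
  C[2][2] = min over k of (A[2][0] + B[0][2] = 1 + -3 = -2, A[2][1] + B[1][2] = 5 + 6 = 11, A[2][2] + B[2][2] = 8 + 1 = 9) = -2 (attained at k = 0)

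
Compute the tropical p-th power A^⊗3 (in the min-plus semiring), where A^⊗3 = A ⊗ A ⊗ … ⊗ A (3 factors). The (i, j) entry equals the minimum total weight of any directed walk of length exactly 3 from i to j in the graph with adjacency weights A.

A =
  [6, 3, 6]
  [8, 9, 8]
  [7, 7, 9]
A^⊗3 =
  [17, 14, 17]
  [19, 17, 19]
  [18, 16, 18]

Each entry (A^⊗3)_ij equals the minimum over all length-3 walks i = v_0 → v_1 → … → v_3 = j of Σ_t A[v_t][v_{t+1}]. For example, for (i, j) = (0, 2) we minimise over 9 possible intermediate vertex sequences; the minimum is 17, attained along the walk 0 → 0 → 1 → 2.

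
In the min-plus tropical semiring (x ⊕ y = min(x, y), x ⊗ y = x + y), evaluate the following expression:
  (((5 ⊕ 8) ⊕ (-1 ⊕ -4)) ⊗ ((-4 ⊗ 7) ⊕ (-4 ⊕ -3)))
(((5 ⊕ 8) ⊕ (-1 ⊕ -4)) ⊗ ((-4 ⊗ 7) ⊕ (-4 ⊕ -3))) = -8

Expand innermost to outermost. Recall ⊕ takes the minimum of its arguments and ⊗ takes their sum. Working out the expression (((5 ⊕ 8) ⊕ (-1 ⊕ -4)) ⊗ ((-4 ⊗ 7) ⊕ (-4 ⊕ -3))) gives -8.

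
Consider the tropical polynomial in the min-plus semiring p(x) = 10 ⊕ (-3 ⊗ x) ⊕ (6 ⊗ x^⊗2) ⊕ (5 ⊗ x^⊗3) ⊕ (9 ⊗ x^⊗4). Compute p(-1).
p(-1) = -4

A tropical monomial a ⊗ x^⊗i evaluates to a + i · x. Evaluating each term at x = -1:
  Term 0 contributes 10 + 0 · -1 = 10
  Term 1 contributes -3 + 1 · -1 = -4
  Term 2 contributes 6 + 2 · -1 = 4
  Term 3 contributes 5 + 3 · -1 = 2
  Term 4 contributes 9 + 4 · -1 = 5
p(-1) = ⊕ of these = min[10, -4, 4, 2, 5] = -4.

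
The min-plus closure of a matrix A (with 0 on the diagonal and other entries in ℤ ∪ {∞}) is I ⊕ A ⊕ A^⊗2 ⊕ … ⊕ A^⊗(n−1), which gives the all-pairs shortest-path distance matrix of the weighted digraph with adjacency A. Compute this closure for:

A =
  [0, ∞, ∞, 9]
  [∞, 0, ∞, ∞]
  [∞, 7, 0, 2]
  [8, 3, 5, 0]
Closure =
  [0, 12, 14, 9]
  [∞, 0, ∞, ∞]
  [10, 5, 0, 2]
  [8, 3, 5, 0]

This is the Floyd-Warshall all-pairs shortest-path computation. For each intermediate vertex k = 0, 1, …, 3, update dist[i][j] ← min(dist[i][j], dist[i][k] + dist[k][j]). The final matrix gives, for each (i, j), the minimum total weight of any directed path from i to j (possibly empty when i = j).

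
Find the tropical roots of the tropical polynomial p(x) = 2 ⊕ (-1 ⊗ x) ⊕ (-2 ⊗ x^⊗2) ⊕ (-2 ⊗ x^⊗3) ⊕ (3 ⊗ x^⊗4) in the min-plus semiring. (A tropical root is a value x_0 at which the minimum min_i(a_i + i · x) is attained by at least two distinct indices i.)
Roots: {-5, 0, 1, 3}

Each tropical root is a break point of the lower envelope of the lines y = a_i + i · x (there are 5 lines, with slopes 0, 1, ..., 4). Only the lines that attain the minimum somewhere contribute to roots; other lines are dominated. Here the surviving (envelope) indices are i = 4, i = 3, i = 2, i = 1, i = 0.
Intersections between consecutive envelope lines give the roots: for adjacent envelope indices i < j the intersection is x = (a_i − a_j) / (j − i). Reading off the sorted break points: {-5, 0, 1, 3}.
Verification: at each break x_0, at least two indices attain the minimum of min_i(a_i + i · x_0).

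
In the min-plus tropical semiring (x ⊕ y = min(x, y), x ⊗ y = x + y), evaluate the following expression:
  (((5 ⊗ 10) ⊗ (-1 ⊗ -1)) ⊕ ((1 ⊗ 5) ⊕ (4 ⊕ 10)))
(((5 ⊗ 10) ⊗ (-1 ⊗ -1)) ⊕ ((1 ⊗ 5) ⊕ (4 ⊕ 10))) = 4

Expand innermost to outermost. Recall ⊕ takes the minimum of its arguments and ⊗ takes their sum. Working out the expression (((5 ⊗ 10) ⊗ (-1 ⊗ -1)) ⊕ ((1 ⊗ 5) ⊕ (4 ⊕ 10))) gives 4.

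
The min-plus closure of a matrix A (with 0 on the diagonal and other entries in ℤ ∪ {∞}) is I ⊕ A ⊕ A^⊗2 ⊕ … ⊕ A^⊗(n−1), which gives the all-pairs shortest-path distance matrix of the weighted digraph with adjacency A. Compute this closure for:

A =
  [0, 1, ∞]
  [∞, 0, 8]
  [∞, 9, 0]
Closure =
  [0, 1, 9]
  [∞, 0, 8]
  [∞, 9, 0]

This is the Floyd-Warshall all-pairs shortest-path computation. For each intermediate vertex k = 0, 1, …, 2, update dist[i][j] ← min(dist[i][j], dist[i][k] + dist[k][j]). The final matrix gives, for each (i, j), the minimum total weight of any directed path from i to j (possibly empty when i = j).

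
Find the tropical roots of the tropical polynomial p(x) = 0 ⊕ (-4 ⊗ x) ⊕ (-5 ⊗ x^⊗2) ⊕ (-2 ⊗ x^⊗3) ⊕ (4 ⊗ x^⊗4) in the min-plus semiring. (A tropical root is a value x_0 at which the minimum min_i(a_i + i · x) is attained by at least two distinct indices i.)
Roots: {-6, -3, 1, 4}

Each tropical root is a break point of the lower envelope of the lines y = a_i + i · x (there are 5 lines, with slopes 0, 1, ..., 4). Only the lines that attain the minimum somewhere contribute to roots; other lines are dominated. Here the surviving (envelope) indices are i = 4, i = 3, i = 2, i = 1, i = 0.
Intersections between consecutive envelope lines give the roots: for adjacent envelope indices i < j the intersection is x = (a_i − a_j) / (j − i). Reading off the sorted break points: {-6, -3, 1, 4}.
Verification: at each break x_0, at least two indices attain the minimum of min_i(a_i + i · x_0).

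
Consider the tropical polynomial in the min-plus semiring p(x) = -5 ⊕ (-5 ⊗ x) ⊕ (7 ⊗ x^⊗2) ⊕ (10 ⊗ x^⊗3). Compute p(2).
p(2) = -5

A tropical monomial a ⊗ x^⊗i evaluates to a + i · x. Evaluating each term at x = 2:
  Term 0 contributes -5 + 0 · 2 = -5
  Term 1 contributes -5 + 1 · 2 = -3
  Term 2 contributes 7 + 2 · 2 = 11
  Term 3 contributes 10 + 3 · 2 = 16
p(2) = ⊕ of these = min[-5, -3, 11, 16] = -5.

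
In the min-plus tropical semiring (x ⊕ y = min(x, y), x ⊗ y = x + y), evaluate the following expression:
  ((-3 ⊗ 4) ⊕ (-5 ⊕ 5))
((-3 ⊗ 4) ⊕ (-5 ⊕ 5)) = -5

Expand innermost to outermost. Recall ⊕ takes the minimum of its arguments and ⊗ takes their sum. Working out the expression ((-3 ⊗ 4) ⊕ (-5 ⊕ 5)) gives -5.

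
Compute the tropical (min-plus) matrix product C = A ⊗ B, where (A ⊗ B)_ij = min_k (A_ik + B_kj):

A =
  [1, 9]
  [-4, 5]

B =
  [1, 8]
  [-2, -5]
A ⊗ B =
  [2, 4]
  [-3, 0]

Apply the min-plus product entry-by-entry:
  C[0][0] = min over k of (A[0][0] + B[0][0] = 1 + 1 = 2, A[0][1] + B[1][0] = 9 + -2 = 7) = 2 (attained at k = 0)
  C[0][1] = min over k of (A[0][0] + B[0][1] = 1 + 8 = 9, A[0][1] + B[1][1] = 9 + -5 = 4) = 4 (attained at k = 1)
  C[1][0] = min over k of (A[1][0] + B[0][0] = -4 + 1 = -3, A[1][1] + B[1][0] = 5 + -2 = 3) = -3 (attained at k = 0)
  C[1][1] = min over k of (A[1][0] + B[0][1] = -4 + 8 = 4, A[1][1] + B[1][1] = 5 + -5 = 0) = 0 (attained at k = 1)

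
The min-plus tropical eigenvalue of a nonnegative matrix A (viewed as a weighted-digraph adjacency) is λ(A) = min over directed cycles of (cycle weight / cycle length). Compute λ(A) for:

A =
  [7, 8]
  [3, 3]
λ(A) = 3

Enumerate directed cycles and compute their means (weight / length). Sample:
  cycle 0 → 0: weight = 7, length = 1, mean = 7/1 ≈ 7.000
  cycle 1 → 1: weight = 3, length = 1, mean = 3/1 ≈ 3.000
  cycle 0 → 1 → 0: weight = 11, length = 2, mean = 11/2 ≈ 5.500
  cycle 1 → 0 → 1: weight = 11, length = 2, mean = 11/2 ≈ 5.500
Minimum mean = 3.000, attained e.g. along the cycle 1 → 1 with weight 3 and length 1. So λ(A) = 3/1 = 3.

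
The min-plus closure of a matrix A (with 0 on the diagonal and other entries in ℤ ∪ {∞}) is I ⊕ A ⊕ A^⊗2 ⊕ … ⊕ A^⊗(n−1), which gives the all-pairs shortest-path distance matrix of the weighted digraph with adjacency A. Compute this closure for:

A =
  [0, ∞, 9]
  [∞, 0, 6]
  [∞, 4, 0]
Closure =
  [0, 13, 9]
  [∞, 0, 6]
  [∞, 4, 0]

This is the Floyd-Warshall all-pairs shortest-path computation. For each intermediate vertex k = 0, 1, …, 2, update dist[i][j] ← min(dist[i][j], dist[i][k] + dist[k][j]). The final matrix gives, for each (i, j), the minimum total weight of any directed path from i to j (possibly empty when i = j).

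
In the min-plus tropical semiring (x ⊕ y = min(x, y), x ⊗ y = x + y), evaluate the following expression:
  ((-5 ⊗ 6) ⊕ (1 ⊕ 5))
((-5 ⊗ 6) ⊕ (1 ⊕ 5)) = 1

Expand innermost to outermost. Recall ⊕ takes the minimum of its arguments and ⊗ takes their sum. Working out the expression ((-5 ⊗ 6) ⊕ (1 ⊕ 5)) gives 1.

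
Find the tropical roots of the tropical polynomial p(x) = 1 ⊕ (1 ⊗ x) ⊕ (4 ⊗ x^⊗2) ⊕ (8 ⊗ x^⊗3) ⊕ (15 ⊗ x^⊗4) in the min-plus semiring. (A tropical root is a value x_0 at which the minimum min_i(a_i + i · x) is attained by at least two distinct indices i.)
Roots: {-7, -4, -3, 0}

Each tropical root is a break point of the lower envelope of the lines y = a_i + i · x (there are 5 lines, with slopes 0, 1, ..., 4). Only the lines that attain the minimum somewhere contribute to roots; other lines are dominated. Here the surviving (envelope) indices are i = 4, i = 3, i = 2, i = 1, i = 0.
Intersections between consecutive envelope lines give the roots: for adjacent envelope indices i < j the intersection is x = (a_i − a_j) / (j − i). Reading off the sorted break points: {-7, -4, -3, 0}.
Verification: at each break x_0, at least two indices attain the minimum of min_i(a_i + i · x_0).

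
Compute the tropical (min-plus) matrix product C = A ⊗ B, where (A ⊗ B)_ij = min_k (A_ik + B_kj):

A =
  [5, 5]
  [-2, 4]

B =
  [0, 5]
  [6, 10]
A ⊗ B =
  [5, 10]
  [-2, 3]

Apply the min-plus product entry-by-entry:
  C[0][0] = min over k of (A[0][0] + B[0][0] = 5 + 0 = 5, A[0][1] + B[1][0] = 5 + 6 = 11) = 5 (attained at k = 0)
  C[0][1] = min over k of (A[0][0] + B[0][1] = 5 + 5 = 10, A[0][1] + B[1][1] = 5 + 10 = 15) = 10 (attained at k = 0)
  C[1][0] = min over k of (A[1][0] + B[0][0] = -2 + 0 = -2, A[1][1] + B[1][0] = 4 + 6 = 10) = -2 (attained at k = 0)
  C[1][1] = min over k of (A[1][0] + B[0][1] = -2 + 5 = 3, A[1][1] + B[1][1] = 4 + 10 = 14) = 3 (attained at k = 0)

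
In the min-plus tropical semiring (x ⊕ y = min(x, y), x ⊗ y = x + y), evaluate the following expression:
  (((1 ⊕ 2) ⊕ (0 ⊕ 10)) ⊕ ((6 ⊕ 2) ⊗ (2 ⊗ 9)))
(((1 ⊕ 2) ⊕ (0 ⊕ 10)) ⊕ ((6 ⊕ 2) ⊗ (2 ⊗ 9))) = 0

Expand innermost to outermost. Recall ⊕ takes the minimum of its arguments and ⊗ takes their sum. Working out the expression (((1 ⊕ 2) ⊕ (0 ⊕ 10)) ⊕ ((6 ⊕ 2) ⊗ (2 ⊗ 9))) gives 0.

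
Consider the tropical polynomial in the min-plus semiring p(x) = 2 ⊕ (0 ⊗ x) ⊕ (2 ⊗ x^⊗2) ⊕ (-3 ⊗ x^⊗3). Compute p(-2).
p(-2) = -9

A tropical monomial a ⊗ x^⊗i evaluates to a + i · x. Evaluating each term at x = -2:
  Term 0 contributes 2 + 0 · -2 = 2
  Term 1 contributes 0 + 1 · -2 = -2
  Term 2 contributes 2 + 2 · -2 = -2
  Term 3 contributes -3 + 3 · -2 = -9
p(-2) = ⊕ of these = min[2, -2, -2, -9] = -9.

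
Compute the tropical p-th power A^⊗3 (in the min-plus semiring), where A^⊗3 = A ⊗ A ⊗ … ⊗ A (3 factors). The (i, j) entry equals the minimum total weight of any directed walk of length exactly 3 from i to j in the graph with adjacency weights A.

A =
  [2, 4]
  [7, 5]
A^⊗3 =
  [6, 8]
  [11, 13]

Each entry (A^⊗3)_ij equals the minimum over all length-3 walks i = v_0 → v_1 → … → v_3 = j of Σ_t A[v_t][v_{t+1}]. For example, for (i, j) = (0, 1) we minimise over 4 possible intermediate vertex sequences; the minimum is 8, attained along the walk 0 → 0 → 0 → 1.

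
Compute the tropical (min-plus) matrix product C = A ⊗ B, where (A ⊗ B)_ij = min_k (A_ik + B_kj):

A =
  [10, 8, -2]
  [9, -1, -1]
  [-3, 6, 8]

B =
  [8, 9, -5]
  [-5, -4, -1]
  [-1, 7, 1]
A ⊗ B =
  [-3, 4, -1]
  [-6, -5, -2]
  [1, 2, -8]

Apply the min-plus product entry-by-entry:
  C[0][0] = min over k of (A[0][0] + B[0][0] = 10 + 8 = 18, A[0][1] + B[1][0] = 8 + -5 = 3, A[0][2] + B[2][0] = -2 + -1 = -3) = -3 (attained at k = 2)
  C[0][1] = min over k of (A[0][0] + B[0][1] = 10 + 9 = 19, A[0][1] + B[1][1] = 8 + -4 = 4, A[0][2] + B[2][1] = -2 + 7 = 5) = 4 (attained at k = 1)
  C[0][2] = min over k of (A[0][0] + B[0][2] = 10 + -5 = 5, A[0][1] + B[1][2] = 8 + -1 = 7, A[0][2] + B[2][2] = -2 + 1 = -1) = -1 (attained at k = 2)
  C[1][0] = min over k of (A[1][0] + B[0][0] = 9 + 8 = 17, A[1][1] + B[1][0] = -1 + -5 = -6, A[1][2] + B[2][0] = -1 + -1 = -2) = -6 (attained at k = 1)
  C[1][1] = min over k of (A[1][0] + B[0][1] = 9 + 9 = 18, A[1][1] + B[1][1] = -1 + -4 = -5, A[1][2] + B[2][1] = -1 + 7 = 6) = -5 (attained at k = 1)
  C[1][2] = min over k of (A[1][0] + B[0][2] = 9 + -5 = 4, A[1][1] + B[1][2] = -1 + -1 = -2, A[1][2] + B[2][2] = -1 + 1 = 0) = -2 (attained at k = 1)
  C[2][0] = min over k of (A[2][0] + B[0][0] = -3 + 8 = 5, A[2][1] + B[1][0] = 6 + -5 = 1, A[2][2] + B[2][0] = 8 + -1 = 7) = 1 (attained at k = 1)
  C[2][1] = min over k of (A[2][0] + B[0][1] = -3 + 9 = 6, A[2][1] + B[1][1] = 6 + -4 = 2, A[2][2] + B[2][1] = 8 + 7 = 15) = 2 (attained at k = 1)
  C[2][2] = min over k of (A[2][0] + B[0][2] = -3 + -5 = -8, A[2][1] + B[1][2] = 6 + -1 = 5, A[2][2] + B[2][2] = 8 + 1 = 9) = -8 (attained at k = 0)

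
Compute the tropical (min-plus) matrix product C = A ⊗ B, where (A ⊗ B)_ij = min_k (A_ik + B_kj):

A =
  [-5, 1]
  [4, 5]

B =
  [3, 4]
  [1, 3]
A ⊗ B =
  [-2, -1]
  [6, 8]

Apply the min-plus product entry-by-entry:
  C[0][0] = min over k of (A[0][0] + B[0][0] = -5 + 3 = -2, A[0][1] + B[1][0] = 1 + 1 = 2) = -2 (attained at k = 0)
  C[0][1] = min over k of (A[0][0] + B[0][1] = -5 + 4 = -1, A[0][1] + B[1][1] = 1 + 3 = 4) = -1 (attained at k = 0)
  C[1][0] = min over k of (A[1][0] + B[0][0] = 4 + 3 = 7, A[1][1] + B[1][0] = 5 + 1 = 6) = 6 (attained at k = 1)
  C[1][1] = min over k of (A[1][0] + B[0][1] = 4 + 4 = 8, A[1][1] + B[1][1] = 5 + 3 = 8) = 8 (attained at k = 0)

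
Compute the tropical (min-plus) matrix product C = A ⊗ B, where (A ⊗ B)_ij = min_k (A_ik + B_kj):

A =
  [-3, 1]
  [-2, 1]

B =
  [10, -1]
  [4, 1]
A ⊗ B =
  [5, -4]
  [5, -3]

Apply the min-plus product entry-by-entry:
  C[0][0] = min over k of (A[0][0] + B[0][0] = -3 + 10 = 7, A[0][1] + B[1][0] = 1 + 4 = 5) = 5 (attained at k = 1)
  C[0][1] = min over k of (A[0][0] + B[0][1] = -3 + -1 = -4, A[0][1] + B[1][1] = 1 + 1 = 2) = -4 (attained at k = 0)
  C[1][0] = min over k of (A[1][0] + B[0][0] = -2 + 10 = 8, A[1][1] + B[1][0] = 1 + 4 = 5) = 5 (attained at k = 1)
  C[1][1] = min over k of (A[1][0] + B[0][1] = -2 + -1 = -3, A[1][1] + B[1][1] = 1 + 1 = 2) = -3 (attained at k = 0)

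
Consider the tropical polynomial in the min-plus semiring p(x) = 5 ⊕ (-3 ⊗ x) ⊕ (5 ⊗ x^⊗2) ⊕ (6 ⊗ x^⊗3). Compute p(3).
p(3) = 0

A tropical monomial a ⊗ x^⊗i evaluates to a + i · x. Evaluating each term at x = 3:
  Term 0 contributes 5 + 0 · 3 = 5
  Term 1 contributes -3 + 1 · 3 = 0
  Term 2 contributes 5 + 2 · 3 = 11
  Term 3 contributes 6 + 3 · 3 = 15
p(3) = ⊕ of these = min[5, 0, 11, 15] = 0.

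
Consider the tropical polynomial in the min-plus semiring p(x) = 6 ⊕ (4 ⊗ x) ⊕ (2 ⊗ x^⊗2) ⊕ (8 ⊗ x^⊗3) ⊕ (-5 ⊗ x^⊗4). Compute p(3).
p(3) = 6

A tropical monomial a ⊗ x^⊗i evaluates to a + i · x. Evaluating each term at x = 3:
  Term 0 contributes 6 + 0 · 3 = 6
  Term 1 contributes 4 + 1 · 3 = 7
  Term 2 contributes 2 + 2 · 3 = 8
  Term 3 contributes 8 + 3 · 3 = 17
  Term 4 contributes -5 + 4 · 3 = 7
p(3) = ⊕ of these = min[6, 7, 8, 17, 7] = 6.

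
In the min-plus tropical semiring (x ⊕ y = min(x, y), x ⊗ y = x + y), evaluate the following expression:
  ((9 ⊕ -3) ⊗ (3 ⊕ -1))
((9 ⊕ -3) ⊗ (3 ⊕ -1)) = -4

Expand innermost to outermost. Recall ⊕ takes the minimum of its arguments and ⊗ takes their sum. Working out the expression ((9 ⊕ -3) ⊗ (3 ⊕ -1)) gives -4.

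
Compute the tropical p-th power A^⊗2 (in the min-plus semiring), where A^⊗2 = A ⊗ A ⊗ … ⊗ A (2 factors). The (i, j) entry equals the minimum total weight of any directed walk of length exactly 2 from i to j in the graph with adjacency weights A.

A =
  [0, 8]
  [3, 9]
A^⊗2 =
  [0, 8]
  [3, 11]

Each entry (A^⊗2)_ij equals the minimum over all length-2 walks i = v_0 → v_1 → … → v_2 = j of Σ_t A[v_t][v_{t+1}]. For example, for (i, j) = (0, 1) we minimise over 2 possible intermediate vertex sequences; the minimum is 8, attained along the walk 0 → 0 → 1.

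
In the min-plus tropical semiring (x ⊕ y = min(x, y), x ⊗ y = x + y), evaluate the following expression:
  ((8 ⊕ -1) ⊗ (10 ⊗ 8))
((8 ⊕ -1) ⊗ (10 ⊗ 8)) = 17

Expand innermost to outermost. Recall ⊕ takes the minimum of its arguments and ⊗ takes their sum. Working out the expression ((8 ⊕ -1) ⊗ (10 ⊗ 8)) gives 17.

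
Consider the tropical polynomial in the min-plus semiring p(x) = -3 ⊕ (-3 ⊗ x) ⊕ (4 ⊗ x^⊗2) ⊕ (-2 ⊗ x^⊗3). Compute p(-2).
p(-2) = -8

A tropical monomial a ⊗ x^⊗i evaluates to a + i · x. Evaluating each term at x = -2:
  Term 0 contributes -3 + 0 · -2 = -3
  Term 1 contributes -3 + 1 · -2 = -5
  Term 2 contributes 4 + 2 · -2 = 0
  Term 3 contributes -2 + 3 · -2 = -8
p(-2) = ⊕ of these = min[-3, -5, 0, -8] = -8.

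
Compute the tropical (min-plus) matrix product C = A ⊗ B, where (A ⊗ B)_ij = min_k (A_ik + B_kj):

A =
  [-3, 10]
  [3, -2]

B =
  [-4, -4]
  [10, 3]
A ⊗ B =
  [-7, -7]
  [-1, -1]

Apply the min-plus product entry-by-entry:
  C[0][0] = min over k of (A[0][0] + B[0][0] = -3 + -4 = -7, A[0][1] + B[1][0] = 10 + 10 = 20) = -7 (attained at k = 0)
  C[0][1] = min over k of (A[0][0] + B[0][1] = -3 + -4 = -7, A[0][1] + B[1][1] = 10 + 3 = 13) = -7 (attained at k = 0)
  C[1][0] = min over k of (A[1][0] + B[0][0] = 3 + -4 = -1, A[1][1] + B[1][0] = -2 + 10 = 8) = -1 (attained at k = 0)
  C[1][1] = min over k of (A[1][0] + B[0][1] = 3 + -4 = -1, A[1][1] + B[1][1] = -2 + 3 = 1) = -1 (attained at k = 0)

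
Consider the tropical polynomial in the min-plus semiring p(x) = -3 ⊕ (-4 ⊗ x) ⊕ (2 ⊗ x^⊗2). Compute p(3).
p(3) = -3

A tropical monomial a ⊗ x^⊗i evaluates to a + i · x. Evaluating each term at x = 3:
  Term 0 contributes -3 + 0 · 3 = -3
  Term 1 contributes -4 + 1 · 3 = -1
  Term 2 contributes 2 + 2 · 3 = 8
p(3) = ⊕ of these = min[-3, -1, 8] = -3.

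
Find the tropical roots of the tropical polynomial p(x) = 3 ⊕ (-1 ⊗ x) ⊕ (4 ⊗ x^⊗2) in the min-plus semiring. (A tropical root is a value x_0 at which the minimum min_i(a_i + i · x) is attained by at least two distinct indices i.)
Roots: {-5, 4}

Each tropical root is a break point of the lower envelope of the lines y = a_i + i · x (there are 3 lines, with slopes 0, 1, ..., 2). Only the lines that attain the minimum somewhere contribute to roots; other lines are dominated. Here the surviving (envelope) indices are i = 2, i = 1, i = 0.
Intersections between consecutive envelope lines give the roots: for adjacent envelope indices i < j the intersection is x = (a_i − a_j) / (j − i). Reading off the sorted break points: {-5, 4}.
Verification: at each break x_0, at least two indices attain the minimum of min_i(a_i + i · x_0).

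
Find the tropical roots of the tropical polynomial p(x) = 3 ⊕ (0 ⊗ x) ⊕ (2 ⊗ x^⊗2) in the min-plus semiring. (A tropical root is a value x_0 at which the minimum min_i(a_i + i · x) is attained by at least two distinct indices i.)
Roots: {-2, 3}

Each tropical root is a break point of the lower envelope of the lines y = a_i + i · x (there are 3 lines, with slopes 0, 1, ..., 2). Only the lines that attain the minimum somewhere contribute to roots; other lines are dominated. Here the surviving (envelope) indices are i = 2, i = 1, i = 0.
Intersections between consecutive envelope lines give the roots: for adjacent envelope indices i < j the intersection is x = (a_i − a_j) / (j − i). Reading off the sorted break points: {-2, 3}.
Verification: at each break x_0, at least two indices attain the minimum of min_i(a_i + i · x_0).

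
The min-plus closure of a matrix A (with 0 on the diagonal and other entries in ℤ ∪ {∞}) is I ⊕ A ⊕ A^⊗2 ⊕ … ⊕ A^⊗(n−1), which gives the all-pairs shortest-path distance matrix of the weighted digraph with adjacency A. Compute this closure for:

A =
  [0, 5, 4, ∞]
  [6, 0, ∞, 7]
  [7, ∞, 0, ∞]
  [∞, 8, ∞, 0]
Closure =
  [0, 5, 4, 12]
  [6, 0, 10, 7]
  [7, 12, 0, 19]
  [14, 8, 18, 0]

This is the Floyd-Warshall all-pairs shortest-path computation. For each intermediate vertex k = 0, 1, …, 3, update dist[i][j] ← min(dist[i][j], dist[i][k] + dist[k][j]). The final matrix gives, for each (i, j), the minimum total weight of any directed path from i to j (possibly empty when i = j).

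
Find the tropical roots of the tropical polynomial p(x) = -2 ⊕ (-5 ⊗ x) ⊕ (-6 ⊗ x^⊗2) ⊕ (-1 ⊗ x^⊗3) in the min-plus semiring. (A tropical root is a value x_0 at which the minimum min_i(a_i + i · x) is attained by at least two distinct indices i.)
Roots: {-5, 1, 3}

Each tropical root is a break point of the lower envelope of the lines y = a_i + i · x (there are 4 lines, with slopes 0, 1, ..., 3). Only the lines that attain the minimum somewhere contribute to roots; other lines are dominated. Here the surviving (envelope) indices are i = 3, i = 2, i = 1, i = 0.
Intersections between consecutive envelope lines give the roots: for adjacent envelope indices i < j the intersection is x = (a_i − a_j) / (j − i). Reading off the sorted break points: {-5, 1, 3}.
Verification: at each break x_0, at least two indices attain the minimum of min_i(a_i + i · x_0).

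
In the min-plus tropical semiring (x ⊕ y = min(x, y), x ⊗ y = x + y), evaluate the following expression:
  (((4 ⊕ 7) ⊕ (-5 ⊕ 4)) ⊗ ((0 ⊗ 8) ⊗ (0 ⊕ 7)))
(((4 ⊕ 7) ⊕ (-5 ⊕ 4)) ⊗ ((0 ⊗ 8) ⊗ (0 ⊕ 7))) = 3

Expand innermost to outermost. Recall ⊕ takes the minimum of its arguments and ⊗ takes their sum. Working out the expression (((4 ⊕ 7) ⊕ (-5 ⊕ 4)) ⊗ ((0 ⊗ 8) ⊗ (0 ⊕ 7))) gives 3.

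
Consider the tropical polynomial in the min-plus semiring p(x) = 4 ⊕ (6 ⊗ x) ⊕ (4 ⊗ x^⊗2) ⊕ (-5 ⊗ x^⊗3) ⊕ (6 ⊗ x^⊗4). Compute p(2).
p(2) = 1

A tropical monomial a ⊗ x^⊗i evaluates to a + i · x. Evaluating each term at x = 2:
  Term 0 contributes 4 + 0 · 2 = 4
  Term 1 contributes 6 + 1 · 2 = 8
  Term 2 contributes 4 + 2 · 2 = 8
  Term 3 contributes -5 + 3 · 2 = 1
  Term 4 contributes 6 + 4 · 2 = 14
p(2) = ⊕ of these = min[4, 8, 8, 1, 14] = 1.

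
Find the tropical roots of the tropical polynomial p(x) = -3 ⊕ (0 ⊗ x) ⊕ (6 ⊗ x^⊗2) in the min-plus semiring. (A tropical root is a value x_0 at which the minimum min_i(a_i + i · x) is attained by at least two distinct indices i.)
Roots: {-6, -3}

Each tropical root is a break point of the lower envelope of the lines y = a_i + i · x (there are 3 lines, with slopes 0, 1, ..., 2). Only the lines that attain the minimum somewhere contribute to roots; other lines are dominated. Here the surviving (envelope) indices are i = 2, i = 1, i = 0.
Intersections between consecutive envelope lines give the roots: for adjacent envelope indices i < j the intersection is x = (a_i − a_j) / (j − i). Reading off the sorted break points: {-6, -3}.
Verification: at each break x_0, at least two indices attain the minimum of min_i(a_i + i · x_0).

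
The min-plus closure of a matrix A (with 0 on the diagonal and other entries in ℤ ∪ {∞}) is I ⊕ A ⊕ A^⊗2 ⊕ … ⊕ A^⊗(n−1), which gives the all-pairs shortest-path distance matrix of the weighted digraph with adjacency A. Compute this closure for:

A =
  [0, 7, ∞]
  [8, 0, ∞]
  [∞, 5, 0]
Closure =
  [0, 7, ∞]
  [8, 0, ∞]
  [13, 5, 0]

This is the Floyd-Warshall all-pairs shortest-path computation. For each intermediate vertex k = 0, 1, …, 2, update dist[i][j] ← min(dist[i][j], dist[i][k] + dist[k][j]). The final matrix gives, for each (i, j), the minimum total weight of any directed path from i to j (possibly empty when i = j).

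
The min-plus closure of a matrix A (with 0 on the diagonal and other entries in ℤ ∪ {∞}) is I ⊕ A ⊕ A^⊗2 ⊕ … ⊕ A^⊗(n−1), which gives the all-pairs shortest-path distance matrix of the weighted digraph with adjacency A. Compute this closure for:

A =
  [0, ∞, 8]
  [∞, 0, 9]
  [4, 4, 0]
Closure =
  [0, 12, 8]
  [13, 0, 9]
  [4, 4, 0]

This is the Floyd-Warshall all-pairs shortest-path computation. For each intermediate vertex k = 0, 1, …, 2, update dist[i][j] ← min(dist[i][j], dist[i][k] + dist[k][j]). The final matrix gives, for each (i, j), the minimum total weight of any directed path from i to j (possibly empty when i = j).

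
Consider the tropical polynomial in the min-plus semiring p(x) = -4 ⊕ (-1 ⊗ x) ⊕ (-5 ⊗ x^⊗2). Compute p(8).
p(8) = -4

A tropical monomial a ⊗ x^⊗i evaluates to a + i · x. Evaluating each term at x = 8:
  Term 0 contributes -4 + 0 · 8 = -4
  Term 1 contributes -1 + 1 · 8 = 7
  Term 2 contributes -5 + 2 · 8 = 11
p(8) = ⊕ of these = min[-4, 7, 11] = -4.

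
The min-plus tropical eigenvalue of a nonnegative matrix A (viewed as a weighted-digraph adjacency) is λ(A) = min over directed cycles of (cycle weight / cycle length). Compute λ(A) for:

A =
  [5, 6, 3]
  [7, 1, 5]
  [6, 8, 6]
λ(A) = 1

Enumerate directed cycles and compute their means (weight / length). Sample:
  cycle 0 → 0: weight = 5, length = 1, mean = 5/1 ≈ 5.000
  cycle 1 → 1: weight = 1, length = 1, mean = 1/1 ≈ 1.000
  cycle 2 → 2: weight = 6, length = 1, mean = 6/1 ≈ 6.000
  cycle 0 → 1 → 0: weight = 13, length = 2, mean = 13/2 ≈ 6.500
  cycle 0 → 2 → 0: weight = 9, length = 2, mean = 9/2 ≈ 4.500
  cycle 1 → 0 → 1: weight = 13, length = 2, mean = 13/2 ≈ 6.500
Minimum mean = 1.000, attained e.g. along the cycle 1 → 1 with weight 1 and length 1. So λ(A) = 1/1 = 1.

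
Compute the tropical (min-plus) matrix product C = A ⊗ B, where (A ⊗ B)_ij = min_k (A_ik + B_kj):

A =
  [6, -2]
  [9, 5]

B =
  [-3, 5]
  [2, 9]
A ⊗ B =
  [0, 7]
  [6, 14]

Apply the min-plus product entry-by-entry:
  C[0][0] = min over k of (A[0][0] + B[0][0] = 6 + -3 = 3, A[0][1] + B[1][0] = -2 + 2 = 0) = 0 (attained at k = 1)
  C[0][1] = min over k of (A[0][0] + B[0][1] = 6 + 5 = 11, A[0][1] + B[1][1] = -2 + 9 = 7) = 7 (attained at k = 1)
  C[1][0] = min over k of (A[1][0] + B[0][0] = 9 + -3 = 6, A[1][1] + B[1][0] = 5 + 2 = 7) = 6 (attained at k = 0)
  C[1][1] = min over k of (A[1][0] + B[0][1] = 9 + 5 = 14, A[1][1] + B[1][1] = 5 + 9 = 14) = 14 (attained at k = 0)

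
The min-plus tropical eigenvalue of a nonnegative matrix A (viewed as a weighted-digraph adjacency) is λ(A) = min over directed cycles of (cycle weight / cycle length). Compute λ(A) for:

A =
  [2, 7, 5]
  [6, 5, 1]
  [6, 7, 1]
λ(A) = 1

Enumerate directed cycles and compute their means (weight / length). Sample:
  cycle 0 → 0: weight = 2, length = 1, mean = 2/1 ≈ 2.000
  cycle 1 → 1: weight = 5, length = 1, mean = 5/1 ≈ 5.000
  cycle 2 → 2: weight = 1, length = 1, mean = 1/1 ≈ 1.000
  cycle 0 → 1 → 0: weight = 13, length = 2, mean = 13/2 ≈ 6.500
  cycle 0 → 2 → 0: weight = 11, length = 2, mean = 11/2 ≈ 5.500
  cycle 1 → 0 → 1: weight = 13, length = 2, mean = 13/2 ≈ 6.500
Minimum mean = 1.000, attained e.g. along the cycle 2 → 2 with weight 1 and length 1. So λ(A) = 1/1 = 1.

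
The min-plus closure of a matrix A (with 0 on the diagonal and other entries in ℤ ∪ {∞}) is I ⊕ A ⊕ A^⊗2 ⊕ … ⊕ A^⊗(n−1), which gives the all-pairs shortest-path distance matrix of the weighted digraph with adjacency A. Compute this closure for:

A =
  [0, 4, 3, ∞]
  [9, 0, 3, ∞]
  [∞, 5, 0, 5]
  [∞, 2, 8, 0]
Closure =
  [0, 4, 3, 8]
  [9, 0, 3, 8]
  [14, 5, 0, 5]
  [11, 2, 5, 0]

This is the Floyd-Warshall all-pairs shortest-path computation. For each intermediate vertex k = 0, 1, …, 3, update dist[i][j] ← min(dist[i][j], dist[i][k] + dist[k][j]). The final matrix gives, for each (i, j), the minimum total weight of any directed path from i to j (possibly empty when i = j).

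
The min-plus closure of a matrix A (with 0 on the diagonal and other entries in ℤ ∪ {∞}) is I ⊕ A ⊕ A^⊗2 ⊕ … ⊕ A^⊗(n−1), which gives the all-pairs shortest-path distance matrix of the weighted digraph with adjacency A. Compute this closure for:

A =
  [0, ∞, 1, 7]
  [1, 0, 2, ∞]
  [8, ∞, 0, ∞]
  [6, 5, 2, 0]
Closure =
  [0, 12, 1, 7]
  [1, 0, 2, 8]
  [8, 20, 0, 15]
  [6, 5, 2, 0]

This is the Floyd-Warshall all-pairs shortest-path computation. For each intermediate vertex k = 0, 1, …, 3, update dist[i][j] ← min(dist[i][j], dist[i][k] + dist[k][j]). The final matrix gives, for each (i, j), the minimum total weight of any directed path from i to j (possibly empty when i = j).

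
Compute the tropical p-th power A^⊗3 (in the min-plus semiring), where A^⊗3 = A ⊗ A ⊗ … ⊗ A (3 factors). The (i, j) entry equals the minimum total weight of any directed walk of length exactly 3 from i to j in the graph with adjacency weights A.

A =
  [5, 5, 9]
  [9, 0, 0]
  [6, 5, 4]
A^⊗3 =
  [11, 5, 5]
  [6, 0, 0]
  [11, 5, 5]

Each entry (A^⊗3)_ij equals the minimum over all length-3 walks i = v_0 → v_1 → … → v_3 = j of Σ_t A[v_t][v_{t+1}]. For example, for (i, j) = (0, 2) we minimise over 9 possible intermediate vertex sequences; the minimum is 5, attained along the walk 0 → 1 → 1 → 2.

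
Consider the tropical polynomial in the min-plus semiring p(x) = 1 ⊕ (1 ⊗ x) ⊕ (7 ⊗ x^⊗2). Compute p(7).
p(7) = 1

A tropical monomial a ⊗ x^⊗i evaluates to a + i · x. Evaluating each term at x = 7:
  Term 0 contributes 1 + 0 · 7 = 1
  Term 1 contributes 1 + 1 · 7 = 8
  Term 2 contributes 7 + 2 · 7 = 21
p(7) = ⊕ of these = min[1, 8, 21] = 1.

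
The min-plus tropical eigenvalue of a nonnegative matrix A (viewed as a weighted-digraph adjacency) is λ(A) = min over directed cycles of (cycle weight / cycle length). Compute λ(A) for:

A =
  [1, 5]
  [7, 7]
λ(A) = 1

Enumerate directed cycles and compute their means (weight / length). Sample:
  cycle 0 → 0: weight = 1, length = 1, mean = 1/1 ≈ 1.000
  cycle 1 → 1: weight = 7, length = 1, mean = 7/1 ≈ 7.000
  cycle 0 → 1 → 0: weight = 12, length = 2, mean = 12/2 ≈ 6.000
  cycle 1 → 0 → 1: weight = 12, length = 2, mean = 12/2 ≈ 6.000
Minimum mean = 1.000, attained e.g. along the cycle 0 → 0 with weight 1 and length 1. So λ(A) = 1/1 = 1.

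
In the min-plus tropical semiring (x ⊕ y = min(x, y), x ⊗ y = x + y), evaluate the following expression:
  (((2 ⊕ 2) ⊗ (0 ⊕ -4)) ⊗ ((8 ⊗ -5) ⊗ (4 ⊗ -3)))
(((2 ⊕ 2) ⊗ (0 ⊕ -4)) ⊗ ((8 ⊗ -5) ⊗ (4 ⊗ -3))) = 2

Expand innermost to outermost. Recall ⊕ takes the minimum of its arguments and ⊗ takes their sum. Working out the expression (((2 ⊕ 2) ⊗ (0 ⊕ -4)) ⊗ ((8 ⊗ -5) ⊗ (4 ⊗ -3))) gives 2.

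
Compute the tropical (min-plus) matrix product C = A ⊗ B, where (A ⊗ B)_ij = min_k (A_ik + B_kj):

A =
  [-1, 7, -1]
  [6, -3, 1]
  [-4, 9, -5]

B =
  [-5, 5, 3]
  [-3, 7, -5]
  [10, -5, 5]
A ⊗ B =
  [-6, -6, 2]
  [-6, -4, -8]
  [-9, -10, -1]

Apply the min-plus product entry-by-entry:
  C[0][0] = min over k of (A[0][0] + B[0][0] = -1 + -5 = -6, A[0][1] + B[1][0] = 7 + -3 = 4, A[0][2] + B[2][0] = -1 + 10 = 9) = -6 (attained at k = 0)
  C[0][1] = min over k of (A[0][0] + B[0][1] = -1 + 5 = 4, A[0][1] + B[1][1] = 7 + 7 = 14, A[0][2] + B[2][1] = -1 + -5 = -6) = -6 (attained at k = 2)
  C[0][2] = min over k of (A[0][0] + B[0][2] = -1 + 3 = 2, A[0][1] + B[1][2] = 7 + -5 = 2, A[0][2] + B[2][2] = -1 + 5 = 4) = 2 (attained at k = 0)
  C[1][0] = min over k of (A[1][0] + B[0][0] = 6 + -5 = 1, A[1][1] + B[1][0] = -3 + -3 = -6, A[1][2] + B[2][0] = 1 + 10 = 11) = -6 (attained at k = 1)
  C[1][1] = min over k of (A[1][0] + B[0][1] = 6 + 5 = 11, A[1][1] + B[1][1] = -3 + 7 = 4, A[1][2] + B[2][1] = 1 + -5 = -4) = -4 (attained at k = 2)
  C[1][2] = min over k of (A[1][0] + B[0][2] = 6 + 3 = 9, A[1][1] + B[1][2] = -3 + -5 = -8, A[1][2] + B[2][2] = 1 + 5 = 6) = -8 (attained at k = 1)
  C[2][0] = min over k of (A[2][0] + B[0][0] = -4 + -5 = -9, A[2][1] + B[1][0] = 9 + -3 = 6, A[2][2] + B[2][0] = -5 + 10 = 5) = -9 (attained at k = 0)
  C[2][1] = min over k of (A[2][0] + B[0][1] = -4 + 5 = 1, A[2][1] + B[1][1] = 9 + 7 = 16, A[2][2] + B[2][1] = -5 + -5 = -10) = -10 (attained at k = 2)
  C[2][2] = min over k of (A[2][0] + B[0][2] = -4 + 3 = -1, A[2][1] + B[1][2] = 9 + -5 = 4, A[2][2] + B[2][2] = -5 + 5 = 0) = -1 (attained at k = 0)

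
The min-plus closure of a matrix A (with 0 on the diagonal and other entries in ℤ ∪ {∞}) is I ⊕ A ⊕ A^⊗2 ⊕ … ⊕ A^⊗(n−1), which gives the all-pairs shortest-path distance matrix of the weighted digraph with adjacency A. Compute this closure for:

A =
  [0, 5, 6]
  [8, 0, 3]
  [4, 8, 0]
Closure =
  [0, 5, 6]
  [7, 0, 3]
  [4, 8, 0]

This is the Floyd-Warshall all-pairs shortest-path computation. For each intermediate vertex k = 0, 1, …, 2, update dist[i][j] ← min(dist[i][j], dist[i][k] + dist[k][j]). The final matrix gives, for each (i, j), the minimum total weight of any directed path from i to j (possibly empty when i = j).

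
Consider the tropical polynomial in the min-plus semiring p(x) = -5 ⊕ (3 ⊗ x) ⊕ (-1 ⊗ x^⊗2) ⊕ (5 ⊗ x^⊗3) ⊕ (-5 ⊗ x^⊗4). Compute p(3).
p(3) = -5

A tropical monomial a ⊗ x^⊗i evaluates to a + i · x. Evaluating each term at x = 3:
  Term 0 contributes -5 + 0 · 3 = -5
  Term 1 contributes 3 + 1 · 3 = 6
  Term 2 contributes -1 + 2 · 3 = 5
  Term 3 contributes 5 + 3 · 3 = 14
  Term 4 contributes -5 + 4 · 3 = 7
p(3) = ⊕ of these = min[-5, 6, 5, 14, 7] = -5.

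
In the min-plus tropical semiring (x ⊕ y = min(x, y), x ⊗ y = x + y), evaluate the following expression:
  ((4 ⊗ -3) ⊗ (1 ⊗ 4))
((4 ⊗ -3) ⊗ (1 ⊗ 4)) = 6

Expand innermost to outermost. Recall ⊕ takes the minimum of its arguments and ⊗ takes their sum. Working out the expression ((4 ⊗ -3) ⊗ (1 ⊗ 4)) gives 6.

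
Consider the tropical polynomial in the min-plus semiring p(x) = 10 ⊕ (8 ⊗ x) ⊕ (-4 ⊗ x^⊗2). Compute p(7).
p(7) = 10

A tropical monomial a ⊗ x^⊗i evaluates to a + i · x. Evaluating each term at x = 7:
  Term 0 contributes 10 + 0 · 7 = 10
  Term 1 contributes 8 + 1 · 7 = 15
  Term 2 contributes -4 + 2 · 7 = 10
p(7) = ⊕ of these = min[10, 15, 10] = 10.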